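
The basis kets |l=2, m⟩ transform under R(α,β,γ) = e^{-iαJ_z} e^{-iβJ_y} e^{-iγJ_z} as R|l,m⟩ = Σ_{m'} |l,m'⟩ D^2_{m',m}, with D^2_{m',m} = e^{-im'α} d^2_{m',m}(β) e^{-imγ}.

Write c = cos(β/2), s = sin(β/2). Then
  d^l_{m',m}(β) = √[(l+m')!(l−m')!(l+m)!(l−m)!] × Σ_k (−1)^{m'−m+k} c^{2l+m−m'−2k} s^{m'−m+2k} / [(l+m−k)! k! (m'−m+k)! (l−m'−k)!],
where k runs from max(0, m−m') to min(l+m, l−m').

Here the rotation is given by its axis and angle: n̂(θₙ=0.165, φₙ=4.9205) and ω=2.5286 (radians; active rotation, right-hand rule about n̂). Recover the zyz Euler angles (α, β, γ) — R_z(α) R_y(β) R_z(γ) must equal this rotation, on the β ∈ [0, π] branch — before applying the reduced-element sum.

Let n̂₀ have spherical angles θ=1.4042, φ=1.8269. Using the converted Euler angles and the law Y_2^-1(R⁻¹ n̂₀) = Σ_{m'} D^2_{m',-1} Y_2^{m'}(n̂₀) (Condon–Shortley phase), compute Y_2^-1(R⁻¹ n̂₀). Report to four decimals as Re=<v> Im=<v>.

Axis–angle → zyz. n̂ = (sinθₙcosφₙ, sinθₙsinφₙ, cosθₙ) = (+0.033937, -0.160708, +0.986418), ω = 2.5286.
R = I cosω + sinω [n̂]ₓ + (1−cosω) n̂n̂ᵀ gives
  R = [-0.815836, -0.577419, -0.031602; +0.557589, -0.770978, -0.307713; +0.153315, -0.268664, +0.950954]
β = atan2(√(R₁₃²+R₂₃²), R₃₃) = 0.314490; α = atan2(R₂₃, R₁₃) mod 2π = 4.610048; γ = atan2(R₃₂, −R₃₁) mod 2π = 4.193826
Need the full column D^2_{m',-1} for m'=−2..2 at α=4.6100, β=0.3145, γ=4.1938.
cos(β/2)=0.987662, sin(β/2)=0.156598
d^2_{-2,-1}: single k=1 term ⇒ +0.301745;  D = +0.199701+0.226207i
d^2_{-1,-1}: k∈[0..1] ⇒ +0.951556 -0.071764 = +0.879791;  D = -0.715581+0.511837i
d^2_{0,-1}: k∈[0..1] ⇒ -0.369561 +0.009291 = -0.360271;  D = +0.178562+0.312907i
d^2_{1,-1}: k∈[0..1] ⇒ +0.071764 -0.000601 = +0.071163;  D = +0.065087-0.028772i
d^2_{2,-1}: single k=0 term ⇒ -0.007586;  D = -0.002342-0.007215i
Y_2^{m'}(θ=1.4042,φ=1.8269) and Σ D·Y over m':
  (+0.1997+0.2262i)·(-0.3274+0.1841i)  (-0.7156+0.5118i)·(-0.0320-0.1222i)  (+0.1786+0.3129i)·(-0.2894+0.0000i)  (+0.0651-0.0288i)·(+0.0320-0.1222i)  (-0.0023-0.0072i)·(-0.3274-0.1841i)
Y_2^-1(R⁻¹ n̂) = -0.075249-0.062857i

Re=-0.0752 Im=-0.0629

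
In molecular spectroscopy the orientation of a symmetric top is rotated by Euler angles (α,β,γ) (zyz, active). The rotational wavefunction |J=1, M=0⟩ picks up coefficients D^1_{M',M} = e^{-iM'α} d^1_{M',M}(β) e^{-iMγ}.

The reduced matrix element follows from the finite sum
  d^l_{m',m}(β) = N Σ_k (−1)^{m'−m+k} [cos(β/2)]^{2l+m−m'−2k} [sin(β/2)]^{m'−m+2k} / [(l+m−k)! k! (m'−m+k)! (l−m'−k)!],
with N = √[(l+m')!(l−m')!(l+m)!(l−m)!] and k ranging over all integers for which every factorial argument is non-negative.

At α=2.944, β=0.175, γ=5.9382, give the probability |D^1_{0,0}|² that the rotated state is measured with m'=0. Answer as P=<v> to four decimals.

First d^1_{0,0}(β=0.1750), then the phase factors e^{-i(0)α} and e^{-i(0)γ}:
With c≡cos(β/2)=0.996174 and s≡sin(β/2)=0.087388, N=[1·1·1·1]^{1/2}=1.000000
The bounds max(0,m−m')=0 and min(l+m,l−m')=1 give 2 terms
  k=0: (−1)^0·1.0000/(1)·0.9962^2·0.0874^0 = +0.992363
  k=1: (−1)^1·1.0000/(1)·0.9962^0·0.0874^2 = -0.007637
d^1_{0,0}(0.1750) = +0.992363 -0.007637 = +0.984727
|D^1_{0,0}|² = |d^1_{0,0}(β)|² = (+0.984727)² = 0.969686 (the z-rotation phases have unit modulus)

P=0.9697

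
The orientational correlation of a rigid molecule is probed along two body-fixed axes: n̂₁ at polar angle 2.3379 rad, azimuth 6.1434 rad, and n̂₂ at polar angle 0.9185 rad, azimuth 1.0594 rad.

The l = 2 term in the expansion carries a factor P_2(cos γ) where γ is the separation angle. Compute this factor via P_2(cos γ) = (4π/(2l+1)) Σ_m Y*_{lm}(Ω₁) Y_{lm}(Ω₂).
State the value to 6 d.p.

-0.431592

Summing Y*_{l m}(θ₁,φ₁)·Y_{l m}(θ₂,φ₂) over m ∈ [−2, 2]; prefactor 4π/(2·2+1) = 2.513274:
  m=-2: (+0.192429-0.055244i) × (-0.127092-0.208224i) = -0.035959-0.033047i  (running Σ = -0.035959-0.033047i)
  m=-1: (-0.382250+0.053784i) × (+0.182382-0.324990i) = -0.052236+0.134037i  (running Σ = -0.088196+0.100989i)
  m=0: (+0.140390-0.000000i) × (+0.033240+0.000000i) = +0.004667+0.000000i  (running Σ = -0.083529+0.100989i)
  m=1: (+0.382250+0.053784i) × (-0.182382-0.324990i) = -0.052236-0.134037i  (running Σ = -0.135766-0.033047i)
  m=2: (+0.192429+0.055244i) × (-0.127092+0.208224i) = -0.035959+0.033047i  (running Σ = -0.171725+0.000000i)
Total Σ_m = -0.171725+0.000000i. Multiply by 2.513274: -0.431592+0.000000i. P_2(cos γ) = -0.431592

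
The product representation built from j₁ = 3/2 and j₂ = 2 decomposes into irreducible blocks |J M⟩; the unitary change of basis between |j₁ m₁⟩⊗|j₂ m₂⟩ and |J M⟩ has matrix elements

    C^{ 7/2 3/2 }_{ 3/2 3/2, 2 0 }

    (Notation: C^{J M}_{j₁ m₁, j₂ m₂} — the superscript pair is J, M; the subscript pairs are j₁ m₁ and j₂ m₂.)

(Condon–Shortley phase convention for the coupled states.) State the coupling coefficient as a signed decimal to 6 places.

+√(2/7) ≈ +0.534522

triangle: 0!·3!·4!/8! = 144/40320
(j±m)!: 3!·0!·2!·2!·5!·2! = 5760
prefactor² = (2J+1)·Δ·N² = 1152/7
  k=0: +1/(0!·0!·0!·2!·3!·2!) = 1/24
Σ = 1/24  ⇒  CG² = 1152/7·(1/24)² = 2/7
CG = +√(2/7) = +0.534522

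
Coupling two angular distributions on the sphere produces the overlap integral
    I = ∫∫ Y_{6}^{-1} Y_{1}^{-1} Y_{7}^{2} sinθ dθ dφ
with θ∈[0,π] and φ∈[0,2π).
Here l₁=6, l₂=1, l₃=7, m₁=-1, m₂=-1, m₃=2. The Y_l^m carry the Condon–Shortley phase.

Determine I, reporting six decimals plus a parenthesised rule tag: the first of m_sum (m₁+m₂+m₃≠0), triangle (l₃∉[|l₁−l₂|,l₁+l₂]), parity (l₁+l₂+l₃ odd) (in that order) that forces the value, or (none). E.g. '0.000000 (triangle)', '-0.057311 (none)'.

Checks pass: Σm=0; 14 even; l₃=7∈[5,7].
(2·6+1)(2·1+1)(2·7+1) = 585
Δ: 0! 12! 2! / 15! → 1/1365
sum: t=0:+1/518400 = 1/518400
3j²(6 1 7; 0 0 0) = Δ·Π!·Σ² = 7/195  (sign -1)
sum: t=0:+1/1209600 = 1/1209600
3j²(6 1 7; -1 -1 2) = Δ·Π!·Σ² = 12/455  (sign -1)
combine: 4πI² = 585·7/195·12/455 = 36/65
take √, sign +1: I = 0.20993732
No selection rule forces the value: the integral is nonzero (none).

0.209937 (none)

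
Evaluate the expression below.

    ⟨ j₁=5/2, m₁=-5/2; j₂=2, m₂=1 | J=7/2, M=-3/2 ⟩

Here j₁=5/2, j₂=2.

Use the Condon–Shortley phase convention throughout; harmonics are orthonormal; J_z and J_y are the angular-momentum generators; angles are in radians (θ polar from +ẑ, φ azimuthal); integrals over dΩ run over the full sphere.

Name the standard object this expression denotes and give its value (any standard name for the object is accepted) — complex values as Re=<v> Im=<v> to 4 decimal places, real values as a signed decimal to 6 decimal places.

This is a Clebsch–Gordan (vector-coupling) coefficient.
triangle: 1!×4!×3!/9! = 144/362880
(j±m)!: 0!×5!×3!×1!×2!×5! = 172800
prefactor² = (2J+1)×Δ×N² = 3840/7
  k=1: −1/(1!×0!×4!×2!×0!×1!) = -1/48
Σ = -1/48  ⇒  CG² = 3840/7×(-1/48)² = 5/21
CG = −√(5/21) = -0.487950

Clebsch–Gordan coefficient, −√(5/21) ≈ -0.487950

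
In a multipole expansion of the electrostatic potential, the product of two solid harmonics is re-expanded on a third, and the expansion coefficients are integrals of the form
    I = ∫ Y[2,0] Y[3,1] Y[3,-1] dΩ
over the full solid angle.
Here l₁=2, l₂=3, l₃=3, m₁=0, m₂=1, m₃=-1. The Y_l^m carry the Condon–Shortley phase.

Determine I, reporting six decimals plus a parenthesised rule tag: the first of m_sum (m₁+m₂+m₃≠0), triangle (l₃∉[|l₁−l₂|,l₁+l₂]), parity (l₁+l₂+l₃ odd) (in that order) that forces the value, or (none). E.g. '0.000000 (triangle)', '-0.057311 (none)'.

Rules hold: Σm=0, L=8 even, 1≤3≤5.
N = 5·7·7 = 245
Δ = 2!·2!·4!/9! = 1/3780
Racah Σ t=0..2: t=0:+1/24 t=1:−1/4 t=2:+1/24 = -1/6
⇒ 3j(2 3 3; 0 0 0)² = 4/105, sgn +1
Racah Σ t=0..2: t=0:+1/96 t=1:−1/6 t=2:+1/16 = -3/32
⇒ 3j(2 3 3; 0 1 -1)² = 3/140, sgn -1
4πI² = N·(3j₀)²·(3jₘ)² = 1/5
I = -1·√(0.2/4π) = -0.12615663
No selection rule forces the value: the integral is nonzero (none).

-0.126157 (none)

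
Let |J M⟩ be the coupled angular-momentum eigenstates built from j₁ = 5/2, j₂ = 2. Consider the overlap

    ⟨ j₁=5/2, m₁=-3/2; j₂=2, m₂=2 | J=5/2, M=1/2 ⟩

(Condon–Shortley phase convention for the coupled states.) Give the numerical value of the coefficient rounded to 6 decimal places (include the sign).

√[6·2!3!2!/8! · 1!4!4!0!3!2!] = √(864/35)
  +(−1)^2/∏(2,0,2,2,1,0)! = 1/8  (running 1/8)
⟨..|..⟩ = √(864/35)·(1/8) = +0.621059

+√(27/70) = +0.621059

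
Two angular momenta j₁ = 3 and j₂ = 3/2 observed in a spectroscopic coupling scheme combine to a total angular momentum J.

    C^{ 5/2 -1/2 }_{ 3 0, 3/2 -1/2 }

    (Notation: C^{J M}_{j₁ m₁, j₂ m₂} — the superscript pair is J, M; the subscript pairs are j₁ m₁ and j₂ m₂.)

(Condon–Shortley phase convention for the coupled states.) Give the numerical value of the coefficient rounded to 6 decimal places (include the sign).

j₁+j₂−J=2  J+j₁−j₂=4  J−j₁+j₂=1  j₁+j₂+J+1=8
(j₁±m₁, j₂±m₂, J±M) = (3,3,1,2,2,3)
P² = 216/35
sum k=0..1:
  [0] +1/12 = 1/12
  [1] −1/4 = -1/4
S = -1/6
C² = P²·S² = 6/35 ; C = -0.414039

-0.414039  (= −√(6/35))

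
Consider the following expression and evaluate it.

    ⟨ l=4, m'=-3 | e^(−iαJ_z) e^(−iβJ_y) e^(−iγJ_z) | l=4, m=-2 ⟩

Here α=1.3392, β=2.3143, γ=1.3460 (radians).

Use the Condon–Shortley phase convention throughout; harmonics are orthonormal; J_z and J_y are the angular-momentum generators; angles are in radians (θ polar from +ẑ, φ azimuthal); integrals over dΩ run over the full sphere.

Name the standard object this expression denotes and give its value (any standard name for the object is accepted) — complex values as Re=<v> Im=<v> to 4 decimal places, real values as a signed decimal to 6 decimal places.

Wigner D-matrix element, Re=-0.0770 Im=-0.0350

This is a Wigner D-matrix element — the rotation-matrix element ⟨l m'| R(α,β,γ) |l m⟩ in the angular-momentum basis.
Split into d^4_{-3,-2}(β=2.3143) × two z-phases.
Half-angle: c=0.401951, s=0.915661. N=√(1·5040·2·720)=2693.993318
The bounds max(0,m−m')=1 and min(l+m,l−m')=2 give 2 terms
  k=1: (−1)^0·2693.9933/(720)·0.4020^7·0.9157^1 = +0.005808
  k=2: (−1)^1·2693.9933/(240)·0.4020^5·0.9157^3 = -0.090418
d^4_{-3,-2}(2.3143) = +0.005808 -0.090418 = -0.084610
Phases: e^{-i·(-3)·1.3392}=-0.640223-0.768189i, e^{-i·(-2)·1.3460}=-0.900624+0.434599i ⇒ D=-0.077034-0.034996i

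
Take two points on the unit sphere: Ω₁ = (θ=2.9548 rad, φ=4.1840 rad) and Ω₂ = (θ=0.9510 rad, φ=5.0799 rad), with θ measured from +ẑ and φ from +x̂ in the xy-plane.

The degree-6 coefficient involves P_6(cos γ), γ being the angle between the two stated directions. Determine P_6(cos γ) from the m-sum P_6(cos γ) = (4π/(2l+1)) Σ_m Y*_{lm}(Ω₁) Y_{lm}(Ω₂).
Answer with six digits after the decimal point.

0.331605

Expand P_6 via completeness: Σ_{m} conj(Y_{6,m}) at Ω₁ times Y_{6,m} at Ω₂ —
  m=-6: Y*=(0.000020, -0.000001)  Y=(0.083275, 0.113195)  product (0.000002, 0.000002)
  m=-5: Y*=(0.000174, -0.000319)  Y=(0.335094, -0.091572)  product (0.000029, -0.000123)
  m=-4: Y*=(-0.002109, -0.003496)  Y=(0.042719, -0.422566)  product (-0.001567, 0.000742)
  m=-3: Y*=(-0.031236, 0.000449)  Y=(-0.129569, -0.065534)  product (0.004077, 0.001989)
  m=-2: Y*=(-0.079439, 0.140687)  Y=(0.210750, -0.190519)  product (0.010062, 0.044784)
  m=-1: Y*=(0.257630, 0.441333)  Y=(-0.095561, -0.248208)  product (0.084923, -0.106120)
  m=+0: Y*=(0.676771, -0.000000)  Y=(0.218681, 0.000000)  product (0.147997, 0.000000)
  m=+1: Y*=(-0.257630, 0.441333)  Y=(0.095561, -0.248208)  product (0.084923, 0.106120)
  m=+2: Y*=(-0.079439, -0.140687)  Y=(0.210750, 0.190519)  product (0.010062, -0.044784)
  m=+3: Y*=(0.031236, 0.000449)  Y=(0.129569, -0.065534)  product (0.004077, -0.001989)
  m=+4: Y*=(-0.002109, 0.003496)  Y=(0.042719, 0.422566)  product (-0.001567, -0.000742)
  m=+5: Y*=(-0.000174, -0.000319)  Y=(-0.335094, -0.091572)  product (0.000029, 0.000123)
  m=+6: Y*=(0.000020, 0.000001)  Y=(0.083275, -0.113195)  product (0.000002, -0.000002)
Total Σ_m = (0.343047, 0.000000). Multiply by 0.966644: (0.331605, 0.000000). P_6(cos γ) = 0.331605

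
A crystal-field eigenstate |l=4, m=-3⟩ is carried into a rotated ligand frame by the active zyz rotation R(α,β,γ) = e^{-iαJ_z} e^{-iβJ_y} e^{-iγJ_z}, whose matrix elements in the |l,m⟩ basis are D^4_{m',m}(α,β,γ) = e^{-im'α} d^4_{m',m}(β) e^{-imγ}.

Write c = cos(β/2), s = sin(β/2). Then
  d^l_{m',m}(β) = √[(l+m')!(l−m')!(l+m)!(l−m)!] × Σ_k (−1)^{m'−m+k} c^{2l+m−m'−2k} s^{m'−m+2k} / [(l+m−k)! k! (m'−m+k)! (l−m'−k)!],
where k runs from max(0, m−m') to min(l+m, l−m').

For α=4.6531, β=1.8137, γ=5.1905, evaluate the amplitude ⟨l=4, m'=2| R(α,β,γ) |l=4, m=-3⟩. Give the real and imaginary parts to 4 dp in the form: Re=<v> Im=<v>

D^4_{2,-3}(4.6531,1.8137,5.1905) = e^{-i·2·4.6531}·d^4_{2,-3}(1.8137)·e^{-i·-3·5.1905}. Compute d first:
c=cos(1.813700/2)=0.616230, s=sin(1.813700/2)=0.787567; N=√[720·2·1·5040]=2693.993318
Admissible k: 0..1 (factorial args all ≥0)
  k=0: (−1)^5·2693.9933/(240)·0.6162^3·0.7876^5 = -0.795883
  k=1: (−1)^6·2693.9933/(720)·0.6162^1·0.7876^7 = +0.433329
d^4_{2,-3}(1.8137) = -0.795883 +0.433329 = -0.362554
Phases: e^{-i·(2)·4.6531}=-0.992978-0.118300i, e^{-i·(-3)·5.1905}=-0.990703+0.136040i ⇒ D=-0.362496+0.006484i

Re=-0.3625 Im=0.0065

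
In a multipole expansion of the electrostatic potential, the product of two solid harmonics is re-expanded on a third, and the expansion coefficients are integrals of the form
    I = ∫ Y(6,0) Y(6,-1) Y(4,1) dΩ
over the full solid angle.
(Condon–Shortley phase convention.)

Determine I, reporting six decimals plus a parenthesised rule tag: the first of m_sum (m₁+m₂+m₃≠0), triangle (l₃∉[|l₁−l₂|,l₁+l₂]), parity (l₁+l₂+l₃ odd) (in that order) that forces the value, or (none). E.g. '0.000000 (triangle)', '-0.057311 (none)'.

-0.043721 (none)

m-sum 0 ✓  L=16 even ✓  0≤4≤12 ✓
Π(2lᵢ+1) = 13×13×9 = 1521
triangle coeff Δ(6,6,4) = 1/15315300
Σ_t [2,6]: t=2:+1/829440 t=3:−1/25920 t=4:+1/9216 t=5:−1/25920 t=6:+1/829440 = 7/207360
(3j)²=28/2431 [(6 6 4; 0 0 0)], sign=+1
Σ_t [2,5]: t=2:+1/207360 t=3:−1/17280 t=4:+1/13824 t=5:−1/103680 = 1/103680
(3j)²=10/7293 [(6 6 4; 0 -1 1)], sign=-1
⇒ 4πI² = 840/34969
I = (-1)√(840/34969/(4π)) = -0.04372130
No selection rule forces the value: the integral is nonzero (none).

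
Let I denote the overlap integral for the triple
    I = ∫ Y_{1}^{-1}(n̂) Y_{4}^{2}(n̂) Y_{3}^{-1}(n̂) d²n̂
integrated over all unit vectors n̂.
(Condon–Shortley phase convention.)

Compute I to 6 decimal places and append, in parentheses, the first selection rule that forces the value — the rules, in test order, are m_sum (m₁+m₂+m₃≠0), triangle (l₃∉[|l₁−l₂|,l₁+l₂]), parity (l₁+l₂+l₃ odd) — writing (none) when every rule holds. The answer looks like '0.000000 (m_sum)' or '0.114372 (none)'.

Checks pass: Σm=0; 8 even; l₃=3∈[3,5].
(2·1+1)(2·4+1)(2·3+1) = 189
Δ: 2! 0! 6! / 9! → 1/252
sum: t=1:−1/36 = -1/36
3j²(1 4 3; 0 0 0) = Δ·Π!·Σ² = 4/63  (sign +1)
sum: t=2:+1/96 = 1/96
3j²(1 4 3; -1 2 -1) = Δ·Π!·Σ² = 5/84  (sign +1)
combine: 4πI² = 189·4/63·5/84 = 5/7
take √, sign +1: I = 0.23841361
No selection rule forces the value: the integral is nonzero (none).

0.238414 (none)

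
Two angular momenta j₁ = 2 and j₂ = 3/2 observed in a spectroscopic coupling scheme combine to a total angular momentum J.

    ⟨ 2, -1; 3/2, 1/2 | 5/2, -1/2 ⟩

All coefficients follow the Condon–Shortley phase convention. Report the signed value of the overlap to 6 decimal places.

j₁+j₂−J=1  J+j₁−j₂=3  J−j₁+j₂=2  j₁+j₂+J+1=7
(j₁±m₁, j₂±m₂, J±M) = (1,3,2,1,2,3)
P² = 72/35
sum k=0..1:
  [0] +1/12 = 1/12
  [1] −1/2 = -1/2
S = -5/12
C² = P²·S² = 5/14 ; C = -0.597614

-0.597614  (= −√(5/14))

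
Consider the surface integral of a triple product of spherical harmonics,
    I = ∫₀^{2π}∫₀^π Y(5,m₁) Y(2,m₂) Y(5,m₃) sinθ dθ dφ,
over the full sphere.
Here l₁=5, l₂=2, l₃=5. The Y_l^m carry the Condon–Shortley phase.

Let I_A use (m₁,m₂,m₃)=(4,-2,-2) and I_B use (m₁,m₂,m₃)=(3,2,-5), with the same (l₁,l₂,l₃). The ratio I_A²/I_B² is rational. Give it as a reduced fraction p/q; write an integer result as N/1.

Shared (l₁,l₂,l₃)=(5,2,5): N and (l;000)² cancel in I_A²/I_B².
A: Δ = 2!·8!·2!/13! = 1/38610; Racah Σ t=0..0: t=0:+1/20160 = 1/20160; ⇒ 3j(5 2 5; 4 -2 -2)² = 12/715, sgn -1
B: Δ = 2!·8!·2!/13! = 1/38610; Racah Σ t=2..2: t=2:+1/161280 = 1/161280; ⇒ 3j(5 2 5; 3 2 -5)² = 1/143, sgn +1
I_A²/I_B² = (12/715)/(1/143) = 12/5

12/5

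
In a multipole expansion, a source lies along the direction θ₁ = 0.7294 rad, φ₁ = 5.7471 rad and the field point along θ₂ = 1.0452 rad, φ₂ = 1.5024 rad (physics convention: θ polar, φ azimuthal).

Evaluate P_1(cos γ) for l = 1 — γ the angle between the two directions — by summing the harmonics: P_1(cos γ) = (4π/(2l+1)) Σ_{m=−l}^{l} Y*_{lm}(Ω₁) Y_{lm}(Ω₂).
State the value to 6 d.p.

Summing Y*_{l m}(θ₁,φ₁)·Y_{l m}(θ₂,φ₂) over m ∈ [−1, 1]; prefactor 4π/(2·1+1) = 4.188790:
  m=-1: (+0.197945-0.117603i) × (+0.020425-0.298162i) = -0.031022-0.061422i  (running Σ = -0.031022-0.061422i)
  m=0: (+0.364290-0.000000i) × (+0.245146+0.000000i) = +0.089304+0.000000i  (running Σ = +0.058282-0.061422i)
  m=1: (-0.197945-0.117603i) × (-0.020425-0.298162i) = -0.031022+0.061422i  (running Σ = +0.027260+0.000000i)
Total Σ_m = +0.027260+0.000000i. Multiply by 4.188790: +0.114188+0.000000i. P_1(cos γ) = 0.114188

0.114188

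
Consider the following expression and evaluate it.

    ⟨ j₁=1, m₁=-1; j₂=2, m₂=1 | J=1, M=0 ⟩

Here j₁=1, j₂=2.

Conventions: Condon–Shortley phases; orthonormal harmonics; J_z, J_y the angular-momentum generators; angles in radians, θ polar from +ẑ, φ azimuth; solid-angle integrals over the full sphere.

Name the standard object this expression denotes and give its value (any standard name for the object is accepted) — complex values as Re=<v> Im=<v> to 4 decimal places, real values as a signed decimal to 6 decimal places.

Clebsch–Gordan coefficient, +√(3/10) ≈ +0.547723

This is a Clebsch–Gordan (vector-coupling) coefficient.
j₁+j₂−J=2  J+j₁−j₂=0  J−j₁+j₂=2  j₁+j₂+J+1=5
(j₁±m₁, j₂±m₂, J±M) = (0,2,3,1,1,1)
P² = 6/5
sum k=2..2:
  [2] +1/2 = 1/2
S = 1/2
C² = P²·S² = 3/10 ; C = +0.547723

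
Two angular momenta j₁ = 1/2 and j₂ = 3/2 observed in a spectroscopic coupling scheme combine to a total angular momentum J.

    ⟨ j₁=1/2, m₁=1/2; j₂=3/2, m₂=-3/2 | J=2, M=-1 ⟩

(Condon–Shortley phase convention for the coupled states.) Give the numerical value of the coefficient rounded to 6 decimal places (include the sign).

triangle: 0!×1!×3!/5! = 6/120
(j±m)!: 1!×0!×0!×3!×1!×3! = 36
prefactor² = (2J+1)×Δ×N² = 9
  k=0: +1/(0!×0!×0!×0!×1!×3!) = 1/6
Σ = 1/6  ⇒  CG² = 9×(1/6)² = 1/4
CG = +√(1/4) = +0.500000

+√(1/4) = +0.500000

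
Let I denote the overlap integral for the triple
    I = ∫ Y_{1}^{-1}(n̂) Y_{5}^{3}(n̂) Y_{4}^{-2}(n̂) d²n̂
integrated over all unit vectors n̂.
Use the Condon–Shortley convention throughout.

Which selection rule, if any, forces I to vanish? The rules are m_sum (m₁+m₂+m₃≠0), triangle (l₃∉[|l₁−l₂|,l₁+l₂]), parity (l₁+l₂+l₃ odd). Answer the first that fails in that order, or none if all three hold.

none

m₁+m₂+m₃ = -1 + 3 − 2 = 0  ✓
triangle: |1−5|=4 ≤ l₃=4 ≤ 1+5=6  ✓
parity: l₁+l₂+l₃ = 10 is even  ✓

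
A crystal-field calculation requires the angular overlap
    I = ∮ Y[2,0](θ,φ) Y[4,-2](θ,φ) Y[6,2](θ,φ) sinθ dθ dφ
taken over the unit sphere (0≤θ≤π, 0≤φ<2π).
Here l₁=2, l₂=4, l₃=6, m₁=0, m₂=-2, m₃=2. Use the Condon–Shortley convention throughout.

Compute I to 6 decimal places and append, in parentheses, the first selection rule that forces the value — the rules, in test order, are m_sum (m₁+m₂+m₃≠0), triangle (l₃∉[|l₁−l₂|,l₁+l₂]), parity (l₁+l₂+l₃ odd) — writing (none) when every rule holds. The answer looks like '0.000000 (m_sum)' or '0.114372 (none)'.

0.206144 (none)

Checks pass: Σm=0; 12 even; l₃=6∈[2,6].
(2·2+1)(2·4+1)(2·6+1) = 585
Δ: 0! 4! 8! / 13! → 1/6435
sum: t=0:+1/2304 = 1/2304
3j²(2 4 6; 0 0 0) = Δ·Π!·Σ² = 5/143  (sign +1)
sum: t=0:+1/5760 = 1/5760
3j²(2 4 6; 0 -2 2) = Δ·Π!·Σ² = 56/2145  (sign +1)
combine: 4πI² = 585·5/143·56/2145 = 840/1573
take √, sign +1: I = 0.20614383
No selection rule forces the value: the integral is nonzero (none).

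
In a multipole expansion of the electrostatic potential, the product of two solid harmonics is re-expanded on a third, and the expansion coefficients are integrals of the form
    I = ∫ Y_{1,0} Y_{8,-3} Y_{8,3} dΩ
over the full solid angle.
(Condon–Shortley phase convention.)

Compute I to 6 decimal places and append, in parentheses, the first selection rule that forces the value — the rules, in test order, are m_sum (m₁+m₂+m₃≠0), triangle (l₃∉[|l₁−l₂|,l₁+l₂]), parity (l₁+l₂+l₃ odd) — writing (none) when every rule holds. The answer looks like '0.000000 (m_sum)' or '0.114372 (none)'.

0.000000 (parity)

l₁+l₂+l₃=17 is odd: 3j(l;000)=0 ⇒ I=0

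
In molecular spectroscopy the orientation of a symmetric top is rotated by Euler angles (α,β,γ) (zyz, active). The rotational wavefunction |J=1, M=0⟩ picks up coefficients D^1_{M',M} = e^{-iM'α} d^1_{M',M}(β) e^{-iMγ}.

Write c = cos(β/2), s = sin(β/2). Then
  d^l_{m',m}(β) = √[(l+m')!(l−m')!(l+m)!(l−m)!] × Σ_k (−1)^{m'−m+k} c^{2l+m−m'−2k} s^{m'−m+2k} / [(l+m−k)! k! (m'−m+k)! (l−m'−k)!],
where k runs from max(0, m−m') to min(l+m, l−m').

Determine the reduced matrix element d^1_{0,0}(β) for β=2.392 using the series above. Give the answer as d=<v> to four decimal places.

d^1_{0,0}(β=2.3920) via the finite sum:
Half-angle: c=0.366083, s=0.930582. N=√(1·1·1·1)=1.000000
k∈{0,1} keeps every argument non-negative
  k=0: (−1)^0·1.0000/(1)·0.3661^2·0.9306^0 = +0.134017
  k=1: (−1)^1·1.0000/(1)·0.3661^0·0.9306^2 = -0.865983
d^1_{0,0}(2.3920) = +0.134017 -0.865983 = -0.731966

d=-0.7320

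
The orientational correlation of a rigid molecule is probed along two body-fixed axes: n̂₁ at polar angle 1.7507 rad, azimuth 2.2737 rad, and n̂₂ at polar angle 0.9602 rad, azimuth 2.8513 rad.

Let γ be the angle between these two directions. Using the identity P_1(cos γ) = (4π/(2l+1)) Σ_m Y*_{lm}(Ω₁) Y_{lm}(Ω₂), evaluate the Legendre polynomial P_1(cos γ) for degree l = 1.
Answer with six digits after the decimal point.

0.572724

Expand P_1 via completeness: Σ_{m} conj(Y_{1,m}) at Ω₁ times Y_{1,m} at Ω₂ —
  m=-1: (-0.219735+0.259347i) × (-0.271222-0.081023i) = +0.080610-0.052537i  (running Σ = +0.080610-0.052537i)
  m=0: (-0.087428-0.000000i) × (+0.280143+0.000000i) = -0.024492-0.000000i  (running Σ = +0.056118-0.052537i)
  m=1: (+0.219735+0.259347i) × (+0.271222-0.081023i) = +0.080610+0.052537i  (running Σ = +0.136728+0.000000i)
Total Σ_m = +0.136728+0.000000i. Multiply by 4.188790: +0.572724+0.000000i. P_1(cos γ) = 0.572724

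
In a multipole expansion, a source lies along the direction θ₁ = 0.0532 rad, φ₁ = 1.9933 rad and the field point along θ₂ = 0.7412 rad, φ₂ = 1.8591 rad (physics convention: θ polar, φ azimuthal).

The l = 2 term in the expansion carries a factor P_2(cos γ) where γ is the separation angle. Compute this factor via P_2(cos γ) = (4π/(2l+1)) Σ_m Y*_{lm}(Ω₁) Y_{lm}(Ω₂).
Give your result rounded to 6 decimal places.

Term-by-term m-sum for l=2 (normalisation 4π/5 = 2.513274):
  [-2]  conj(Y_{2,-2})(Ω₁) = -0.000725-0.000817i ; Y_{2,-2}(Ω₂) = -0.147617+0.095999i ; Δ = +0.000185+0.000051i
  [-1]  conj(Y_{2,-1})(Ω₁) = -0.016821+0.037415i ; Y_{2,-1}(Ω₂) = -0.109399-0.368886i ; Δ = +0.015642+0.002112i
  [+0]  conj(Y_{2,0})(Ω₁) = +0.628108-0.000000i ; Y_{2,0}(Ω₂) = +0.199461+0.000000i ; Δ = +0.125283+0.000000i
  [+1]  conj(Y_{2,1})(Ω₁) = +0.016821+0.037415i ; Y_{2,1}(Ω₂) = +0.109399-0.368886i ; Δ = +0.015642-0.002112i
  [+2]  conj(Y_{2,2})(Ω₁) = -0.000725+0.000817i ; Y_{2,2}(Ω₂) = -0.147617-0.095999i ; Δ = +0.000185-0.000051i
Σ over m = +0.156938-0.000000i; ×(4π/5) → +0.394427-0.000000i. Real part: 0.394427

0.394427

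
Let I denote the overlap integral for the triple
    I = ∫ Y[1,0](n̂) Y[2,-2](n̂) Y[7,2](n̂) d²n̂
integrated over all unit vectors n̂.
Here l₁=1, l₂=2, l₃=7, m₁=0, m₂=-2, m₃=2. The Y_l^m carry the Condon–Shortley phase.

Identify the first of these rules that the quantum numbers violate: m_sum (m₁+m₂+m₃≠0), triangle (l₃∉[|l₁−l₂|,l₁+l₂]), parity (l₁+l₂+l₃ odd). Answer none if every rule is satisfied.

triangle

azimuthal sum: 0 − 2 + 2 = 0  ✓
l₃ must lie in [1,3]; have l₃=7  ✗
L = 1 + 2 + 7 = 10 (even)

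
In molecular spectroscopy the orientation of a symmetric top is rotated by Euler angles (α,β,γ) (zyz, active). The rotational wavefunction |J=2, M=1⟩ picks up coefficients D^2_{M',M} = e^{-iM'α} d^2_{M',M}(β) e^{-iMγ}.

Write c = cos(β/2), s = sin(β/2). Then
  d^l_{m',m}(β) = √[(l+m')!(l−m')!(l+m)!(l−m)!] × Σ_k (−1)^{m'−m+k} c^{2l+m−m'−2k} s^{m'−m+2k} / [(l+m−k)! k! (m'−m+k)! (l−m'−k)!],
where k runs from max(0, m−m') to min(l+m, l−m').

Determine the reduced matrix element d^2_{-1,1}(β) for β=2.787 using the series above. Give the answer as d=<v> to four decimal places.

d=-0.8483

d^2_{-1,1}(β=2.7870) via the finite sum:
With c≡cos(β/2)=0.176369 and s≡sin(β/2)=0.984324, N=[1·6·6·1]^{1/2}=6.000000
k∈{2,3} keeps every argument non-negative
  k=2: (−1)^0·6.0000/(2)·0.1764^2·0.9843^2 = +0.090415
  k=3: (−1)^1·6.0000/(6)·0.1764^0·0.9843^4 = -0.938756
d^2_{-1,1}(2.7870) = +0.090415 -0.938756 = -0.848340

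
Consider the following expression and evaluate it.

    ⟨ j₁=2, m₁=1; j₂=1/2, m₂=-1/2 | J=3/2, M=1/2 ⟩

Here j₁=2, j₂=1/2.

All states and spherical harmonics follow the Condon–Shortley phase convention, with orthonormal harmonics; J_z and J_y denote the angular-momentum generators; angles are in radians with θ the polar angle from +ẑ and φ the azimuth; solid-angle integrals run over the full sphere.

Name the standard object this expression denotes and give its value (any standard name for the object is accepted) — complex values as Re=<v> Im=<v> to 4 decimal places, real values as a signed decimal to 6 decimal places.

This is a Clebsch–Gordan (vector-coupling) coefficient.
j₁+j₂−J=1  J+j₁−j₂=3  J−j₁+j₂=0  j₁+j₂+J+1=5
(j₁±m₁, j₂±m₂, J±M) = (3,1,0,1,2,1)
P² = 12/5
sum k=0..0:
  [0] +1/2 = 1/2
S = 1/2
C² = P²·S² = 3/5 ; C = +0.774597

Clebsch–Gordan coefficient, +√(3/5) ≈ +0.774597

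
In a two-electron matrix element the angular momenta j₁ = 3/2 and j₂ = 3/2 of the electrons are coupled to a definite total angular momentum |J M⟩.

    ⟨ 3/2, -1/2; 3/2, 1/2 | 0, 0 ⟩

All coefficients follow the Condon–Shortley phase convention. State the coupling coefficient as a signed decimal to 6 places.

√[1·3!0!0!/4! · 1!2!2!1!0!0!] = √(1)
  +(−1)^2/∏(2,1,0,0,0,0)! = 1/2  (running 1/2)
⟨..|..⟩ = √(1)·(1/2) = +0.500000

+0.500000  (= +√(1/4))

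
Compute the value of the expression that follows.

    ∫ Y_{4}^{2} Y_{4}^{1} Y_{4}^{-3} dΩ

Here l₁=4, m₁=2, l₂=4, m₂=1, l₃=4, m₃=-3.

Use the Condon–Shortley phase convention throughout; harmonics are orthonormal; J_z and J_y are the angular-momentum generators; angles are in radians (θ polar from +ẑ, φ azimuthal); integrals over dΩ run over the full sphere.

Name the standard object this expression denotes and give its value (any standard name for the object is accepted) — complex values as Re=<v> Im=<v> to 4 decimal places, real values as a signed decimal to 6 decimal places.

This is a Gaunt coefficient — the integral of a triple product of spherical harmonics over the sphere.
m-sum 0 ✓  L=12 even ✓  0≤4≤8 ✓
Π(2lᵢ+1) = 9×9×9 = 729
triangle coeff Δ(4,4,4) = 1/450450
Σ_t [0,4]: t=0:+1/13824 t=1:−1/216 t=2:+1/64 t=3:−1/216 t=4:+1/13824 = 5/768
(3j)²=18/1001 [(4 4 4; 0 0 0)], sign=+1
Σ_t [1,2]: t=1:−1/864 t=2:+1/576 = 1/1728
(3j)²=5/1287 [(4 4 4; 2 1 -3)], sign=-1
⇒ 4πI² = 7290/143143
I = (-1)√(7290/143143/(4π)) = -0.06366105

Gaunt coefficient, -0.063661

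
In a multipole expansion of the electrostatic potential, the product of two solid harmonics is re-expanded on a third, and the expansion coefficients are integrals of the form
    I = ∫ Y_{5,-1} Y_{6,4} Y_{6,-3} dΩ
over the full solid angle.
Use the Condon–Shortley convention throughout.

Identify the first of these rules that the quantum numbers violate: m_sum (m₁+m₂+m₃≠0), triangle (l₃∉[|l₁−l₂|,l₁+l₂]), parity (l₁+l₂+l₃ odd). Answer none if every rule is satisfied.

azimuthal sum: -1 + 4 − 3 = 0  ✓
1 ≤ 6 ≤ 11 (triangle on l)  ✓
L = 5 + 6 + 6 = 17 (odd)  ✗

parity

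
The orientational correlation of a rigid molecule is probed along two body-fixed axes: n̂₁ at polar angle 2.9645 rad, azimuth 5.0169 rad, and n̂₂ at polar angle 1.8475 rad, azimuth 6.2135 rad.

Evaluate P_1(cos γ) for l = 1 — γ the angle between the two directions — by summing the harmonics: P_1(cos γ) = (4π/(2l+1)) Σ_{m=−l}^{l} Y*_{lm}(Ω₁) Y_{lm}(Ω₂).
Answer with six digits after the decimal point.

0.330858

Summing Y*_{l m}(θ₁,φ₁)·Y_{l m}(θ₂,φ₂) over m ∈ [−1, 1]; prefactor 4π/(2·1+1) = 4.188790:
  [-1]  conj(Y_{1,-1})(Ω₁) = 0.01825 - 0.05806j ; Y_{1,-1}(Ω₂) = 0.33155 + 0.02314j ; Δ = 0.00739 - 0.01883j
  [+0]  conj(Y_{1,0})(Ω₁) = -0.48096 + 0.00000j ; Y_{1,0}(Ω₂) = -0.13348 + 0.00000j ; Δ = 0.06420 + 0.00000j
  [+1]  conj(Y_{1,1})(Ω₁) = -0.01825 - 0.05806j ; Y_{1,1}(Ω₂) = -0.33155 + 0.02314j ; Δ = 0.00739 + 0.01883j
Accumulated sum 0.07899 + 0.00000j; after 4π/(2l+1) scaling, 0.33086 + 0.00000j ⇒ P_1 = 0.330858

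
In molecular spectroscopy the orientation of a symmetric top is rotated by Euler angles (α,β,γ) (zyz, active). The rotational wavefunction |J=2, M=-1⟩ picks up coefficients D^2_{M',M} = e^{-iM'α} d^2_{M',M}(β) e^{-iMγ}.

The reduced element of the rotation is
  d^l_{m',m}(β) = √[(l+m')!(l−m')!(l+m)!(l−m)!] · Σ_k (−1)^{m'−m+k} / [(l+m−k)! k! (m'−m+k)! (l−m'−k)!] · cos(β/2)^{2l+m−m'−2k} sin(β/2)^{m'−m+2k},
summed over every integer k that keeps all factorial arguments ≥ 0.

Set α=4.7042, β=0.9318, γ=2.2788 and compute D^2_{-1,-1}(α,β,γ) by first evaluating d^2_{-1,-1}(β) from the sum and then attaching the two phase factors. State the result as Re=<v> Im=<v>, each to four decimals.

D^2_{-1,-1}(4.7042,0.9318,2.2788) = e^{-i·-1·4.7042}·d^2_{-1,-1}(0.9318)·e^{-i·-1·2.2788}. Compute d first:
With c≡cos(β/2)=0.893418 and s≡sin(β/2)=0.449227, N=[1·6·1·6]^{1/2}=6.000000
The bounds max(0,m−m')=0 and min(l+m,l−m')=1 give 2 terms
  k=0: (−1)^0·6.0000/(6)·0.8934^4·0.4492^0 = +0.637115
  k=1: (−1)^1·6.0000/(2)·0.8934^2·0.4492^2 = -0.483239
d^2_{-1,-1}(0.9318) = +0.637115 -0.483239 = +0.153876
Phases: e^{-i·(-1)·4.7042}=-0.008189-0.999966i, e^{-i·(-1)·2.2788}=-0.650319+0.759662i ⇒ D=+0.117709+0.099108i

Re=0.1177 Im=0.0991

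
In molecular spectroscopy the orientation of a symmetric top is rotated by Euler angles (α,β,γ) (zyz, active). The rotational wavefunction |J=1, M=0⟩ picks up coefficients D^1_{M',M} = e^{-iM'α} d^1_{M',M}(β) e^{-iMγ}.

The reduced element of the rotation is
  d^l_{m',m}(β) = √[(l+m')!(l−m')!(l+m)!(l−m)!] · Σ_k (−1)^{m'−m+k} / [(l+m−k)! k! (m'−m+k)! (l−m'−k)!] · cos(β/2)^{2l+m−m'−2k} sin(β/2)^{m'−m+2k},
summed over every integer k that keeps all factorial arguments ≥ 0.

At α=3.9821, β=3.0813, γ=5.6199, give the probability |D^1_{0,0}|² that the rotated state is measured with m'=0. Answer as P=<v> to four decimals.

P=0.9964

Split into d^1_{0,0}(β=3.0813) × two z-phases.
c=cos(3.081300/2)=0.030142, s=sin(3.081300/2)=0.999546; N=√[1·1·1·1]=1.000000
k: max(0,(0)−(0))=0 … min(1+(0),1−(0))=1
  k=0: (−1)^0·1.0000/(1)·0.0301^2·0.9995^0 = +0.000909
  k=1: (−1)^1·1.0000/(1)·0.0301^0·0.9995^2 = -0.999091
d^1_{0,0}(3.0813) = +0.000909 -0.999091 = -0.998183
|D^1_{0,0}|² = |d^1_{0,0}(β)|² = (-0.998183)² = 0.996369 (the z-rotation phases have unit modulus)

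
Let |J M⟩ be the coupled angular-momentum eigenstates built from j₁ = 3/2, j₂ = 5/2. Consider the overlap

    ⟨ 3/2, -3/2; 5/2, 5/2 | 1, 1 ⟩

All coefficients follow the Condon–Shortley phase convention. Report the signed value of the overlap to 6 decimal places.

j₁+j₂−J=3  J+j₁−j₂=0  J−j₁+j₂=2  j₁+j₂+J+1=6
(j₁±m₁, j₂±m₂, J±M) = (0,3,5,0,2,0)
P² = 72
sum k=3..3:
  [3] −1/12 = -1/12
S = -1/12
C² = P²·S² = 1/2 ; C = -0.707107

-0.707107  (= −√(1/2))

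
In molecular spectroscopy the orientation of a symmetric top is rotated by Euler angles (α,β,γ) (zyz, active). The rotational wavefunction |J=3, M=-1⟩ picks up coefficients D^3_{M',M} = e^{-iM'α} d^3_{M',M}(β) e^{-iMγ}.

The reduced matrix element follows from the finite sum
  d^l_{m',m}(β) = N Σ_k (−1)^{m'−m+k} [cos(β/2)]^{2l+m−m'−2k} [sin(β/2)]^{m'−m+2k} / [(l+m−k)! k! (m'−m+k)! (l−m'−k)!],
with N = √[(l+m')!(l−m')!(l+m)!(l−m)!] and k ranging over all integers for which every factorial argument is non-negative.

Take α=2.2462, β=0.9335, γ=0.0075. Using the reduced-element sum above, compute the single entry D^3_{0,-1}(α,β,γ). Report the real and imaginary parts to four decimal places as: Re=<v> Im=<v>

Split into d^3_{0,-1}(β=0.9335) × two z-phases.
Half-angle: c=0.893035, s=0.449986. N=√(6·6·2·24)=41.569219
Admissible k: 0..2 (factorial args all ≥0)
  k=0: (−1)^1·41.5692/(12)·0.8930^5·0.4500^1 = -0.885388
  k=1: (−1)^2·41.5692/(4)·0.8930^3·0.4500^3 = +0.674397
  k=2: (−1)^3·41.5692/(12)·0.8930^1·0.4500^5 = -0.057076
d^3_{0,-1}(0.9335) = -0.885388 +0.674397 -0.057076 = -0.268067
Attach z-rotation phases: D = e^{-i(0)(2.2462)}·(-0.268067)·e^{-i(-1)(0.0075)} = -0.268059-0.002010i

Re=-0.2681 Im=-0.0020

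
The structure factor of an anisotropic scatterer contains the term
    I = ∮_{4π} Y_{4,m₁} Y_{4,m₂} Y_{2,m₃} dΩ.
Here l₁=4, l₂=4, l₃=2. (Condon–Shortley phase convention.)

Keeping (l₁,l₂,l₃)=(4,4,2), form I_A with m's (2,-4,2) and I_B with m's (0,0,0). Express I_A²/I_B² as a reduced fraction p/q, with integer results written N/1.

l's match ⇒ only the (l;m) 3-j factors differ between A and B.
A: triangle coeff Δ(4,4,2) = 1/13860; Σ_t [0,0]: t=0:+1/2880 = 1/2880; (3j)²=2/165 [(4 4 2; 2 -4 2)], sign=+1
B: triangle coeff Δ(4,4,2) = 1/13860; Σ_t [2,4]: t=2:+1/192 t=3:−1/36 t=4:+1/192 = -5/288; (3j)²=20/693 [(4 4 2; 0 0 0)], sign=-1
I_A²/I_B² = (2/165)/(20/693) = 21/50

21/50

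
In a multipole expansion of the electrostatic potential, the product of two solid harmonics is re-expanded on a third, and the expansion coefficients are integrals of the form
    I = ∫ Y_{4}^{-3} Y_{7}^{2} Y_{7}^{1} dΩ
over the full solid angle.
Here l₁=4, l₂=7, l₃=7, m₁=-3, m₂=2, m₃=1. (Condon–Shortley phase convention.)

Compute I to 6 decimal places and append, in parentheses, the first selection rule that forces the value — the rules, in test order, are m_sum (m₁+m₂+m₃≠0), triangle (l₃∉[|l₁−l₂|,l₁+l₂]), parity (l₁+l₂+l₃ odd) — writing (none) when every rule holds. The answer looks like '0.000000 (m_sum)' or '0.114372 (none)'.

Rules hold: Σm=0, L=18 even, 3≤7≤11.
N = 9·15·15 = 2025
Δ = 4!·4!·10!/19! = 1/58198140
Racah Σ t=0..4: t=0:+1/17418240 t=1:−1/622080 t=2:+1/230400 t=3:−1/622080 t=4:+1/17418240 = 1/806400
⇒ 3j(4 7 7; 0 0 0)² = 2268/230945, sgn -1
Racah Σ t=3..4: t=3:−1/2488320 t=4:+1/2073600 = 1/12441600
⇒ 3j(4 7 7; -3 2 1)² = 98/138567, sgn +1
4πI² = N·(3j₀)²·(3jₘ)² = 30005640/2133423721
I = -1·√(0.0140645/4π) = -0.03345476
No selection rule forces the value: the integral is nonzero (none).

-0.033455 (none)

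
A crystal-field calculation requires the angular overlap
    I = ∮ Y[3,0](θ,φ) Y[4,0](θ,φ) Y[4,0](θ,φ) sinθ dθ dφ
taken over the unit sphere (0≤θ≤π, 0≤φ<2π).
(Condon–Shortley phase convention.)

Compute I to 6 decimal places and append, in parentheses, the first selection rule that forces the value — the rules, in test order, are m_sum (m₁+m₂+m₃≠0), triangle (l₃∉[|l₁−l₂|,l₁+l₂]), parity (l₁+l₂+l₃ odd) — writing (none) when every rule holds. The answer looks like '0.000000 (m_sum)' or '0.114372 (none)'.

L=11 odd ⇒ parity kills the (l;000) factor ⇒ I = 0

0.000000 (parity)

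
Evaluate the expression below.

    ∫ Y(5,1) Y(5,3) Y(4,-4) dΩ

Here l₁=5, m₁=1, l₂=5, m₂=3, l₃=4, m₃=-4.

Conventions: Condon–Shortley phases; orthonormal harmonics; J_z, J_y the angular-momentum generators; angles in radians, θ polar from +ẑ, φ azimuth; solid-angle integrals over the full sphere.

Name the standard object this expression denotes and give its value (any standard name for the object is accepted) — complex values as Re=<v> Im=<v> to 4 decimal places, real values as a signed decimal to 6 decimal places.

This is a Gaunt coefficient — the integral of a triple product of spherical harmonics over the sphere.
Checks pass: Σm=0; 14 even; l₃=4∈[0,10].
(2·5+1)(2·5+1)(2·4+1) = 1089
Δ: 6! 4! 4! / 15! → 1/3153150
sum: t=1:−1/69120 t=2:+1/1728 t=3:−1/576 t=4:+1/1728 t=5:−1/69120 = -7/11520
3j²(5 5 4; 0 0 0) = Δ·Π!·Σ² = 2/143  (sign -1)
sum: t=4:+1/27648 = 1/27648
3j²(5 5 4; 1 3 -4) = Δ·Π!·Σ² = 10/429  (sign +1)
combine: 4πI² = 1089·2/143·10/429 = 60/169
take √, sign -1: I = -0.16808437

Gaunt coefficient, -0.168084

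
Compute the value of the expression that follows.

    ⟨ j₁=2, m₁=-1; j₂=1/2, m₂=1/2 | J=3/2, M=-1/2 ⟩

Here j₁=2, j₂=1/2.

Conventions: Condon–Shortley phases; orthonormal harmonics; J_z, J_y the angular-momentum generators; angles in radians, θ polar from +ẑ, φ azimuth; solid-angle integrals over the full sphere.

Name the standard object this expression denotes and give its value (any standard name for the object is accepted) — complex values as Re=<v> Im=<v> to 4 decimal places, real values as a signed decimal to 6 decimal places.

Clebsch–Gordan coefficient, −√(3/5) ≈ -0.774597

This is a Clebsch–Gordan (vector-coupling) coefficient.
triangle: 1!*3!*0!/5! = 6/120
(j±m)!: 1!*3!*1!*0!*1!*2! = 12
prefactor² = (2J+1)*Δ*N² = 12/5
  k=1: −1/(1!*0!*2!*0!*1!*0!) = -1/2
Σ = -1/2  ⇒  CG² = 12/5*(-1/2)² = 3/5
CG = −√(3/5) = -0.774597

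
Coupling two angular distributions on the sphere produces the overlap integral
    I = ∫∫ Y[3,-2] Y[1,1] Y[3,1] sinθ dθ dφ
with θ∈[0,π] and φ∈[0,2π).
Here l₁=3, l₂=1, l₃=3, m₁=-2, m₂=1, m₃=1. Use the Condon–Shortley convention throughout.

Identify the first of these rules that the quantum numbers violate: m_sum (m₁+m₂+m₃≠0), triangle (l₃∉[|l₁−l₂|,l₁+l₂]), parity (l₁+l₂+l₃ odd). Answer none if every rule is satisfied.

Σmᵢ = 0  ✓
l₃∈[|l₁−l₂|,l₁+l₂]=[2,4], have l₃=3  ✓
Σlᵢ = 7 ⇒ odd  ✗

parity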